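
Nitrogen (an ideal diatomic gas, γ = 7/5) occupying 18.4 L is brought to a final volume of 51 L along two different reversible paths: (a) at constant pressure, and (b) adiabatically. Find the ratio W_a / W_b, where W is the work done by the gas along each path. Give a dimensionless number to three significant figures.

Path (a) isobaric: W = P₁(V₂ − V₁) → W_a/(P₁V₁) = 1.772.
Path (b) adiabatic: W = P₁V₁(1 − (V₁/V₂)^(γ−1))/(γ−1) → W_b/(P₁V₁) = 0.8372.
W_a / W_b = 1.772 / 0.8372 = 2.116.

W_a / W_b ≈ 2.12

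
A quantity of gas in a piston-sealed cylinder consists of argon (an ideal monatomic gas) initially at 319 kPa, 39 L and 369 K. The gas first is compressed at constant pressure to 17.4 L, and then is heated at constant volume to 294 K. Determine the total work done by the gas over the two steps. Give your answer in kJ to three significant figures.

Step 1 (isobaric): W = PΔV = (319 kPa)(17.4 − 39 L) = -6890 J.
Step 2 (isochoric): W = 0 (constant volume).
W_total = -6890 + 0 = -6890 J.

W_total ≈ -6.89 kJ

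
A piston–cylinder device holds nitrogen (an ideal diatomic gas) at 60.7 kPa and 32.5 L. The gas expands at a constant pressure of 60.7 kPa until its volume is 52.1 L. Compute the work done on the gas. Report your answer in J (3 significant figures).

W ≈ -1190 J

Isobaric: W = P ΔV.
W = (60.7 kPa)(52.1 − 32.5 L) = (60.7)(19.6) = 1190 J.
Work on gas = −W_by = -1190 J.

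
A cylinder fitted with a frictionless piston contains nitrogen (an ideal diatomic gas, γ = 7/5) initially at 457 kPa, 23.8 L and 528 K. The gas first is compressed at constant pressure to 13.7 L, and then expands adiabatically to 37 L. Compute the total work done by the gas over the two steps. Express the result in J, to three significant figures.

Step 1 (isobaric): W = PΔV = (457 kPa)(13.7 − 23.8 L) = -4616 J.
After step 1: P = 457 kPa, V = 13.7 L, T = 303.9 K.
Step 2 (adiabatic): W = (P₁V₁ − P₂V₂)/(γ−1) = (6261 − 4208)/0.4 = 5133 J.
W_total = -4616 + 5133 = 517.3 J.

W_total ≈ 517 J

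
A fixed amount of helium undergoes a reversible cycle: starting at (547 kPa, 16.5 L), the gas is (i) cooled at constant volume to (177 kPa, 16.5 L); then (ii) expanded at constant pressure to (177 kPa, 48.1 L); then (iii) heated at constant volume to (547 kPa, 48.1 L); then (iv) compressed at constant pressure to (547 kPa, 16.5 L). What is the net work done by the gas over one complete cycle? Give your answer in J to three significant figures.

Constant-volume legs do no work.
W(ii) = (177)(48.1 − 16.5) = 5593 J; W(iv) = (547)(16.5 − 48.1) = -17285 J.
W_net = 5593 − 17285 = -11692 J (the counter-clockwise enclosed area).

W_net ≈ -11700 J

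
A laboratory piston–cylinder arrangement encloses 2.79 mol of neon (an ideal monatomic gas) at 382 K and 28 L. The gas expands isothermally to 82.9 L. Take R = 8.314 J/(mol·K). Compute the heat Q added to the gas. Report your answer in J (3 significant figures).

Isothermal ⇒ ΔU = 0, so Q = W = nRT ln(V₂/V₁).
Q = (2.79)(8.314)(382) ln(82.9/28) = 8861 × 1.085 = 9618 J.

Q ≈ 9620 J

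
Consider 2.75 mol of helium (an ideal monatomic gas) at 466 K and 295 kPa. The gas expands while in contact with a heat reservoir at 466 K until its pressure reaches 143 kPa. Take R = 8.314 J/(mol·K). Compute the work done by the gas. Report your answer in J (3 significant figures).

Isothermal process: W = nRT ln(V₂/V₁) = nRT ln(P₁/P₂).
W = (2.75)(8.314)(466) × ln(295/143)
  = 10654 × ln(2.063) = 10654 × 0.7241
W_by_gas = 7715 J.

W ≈ 7720 J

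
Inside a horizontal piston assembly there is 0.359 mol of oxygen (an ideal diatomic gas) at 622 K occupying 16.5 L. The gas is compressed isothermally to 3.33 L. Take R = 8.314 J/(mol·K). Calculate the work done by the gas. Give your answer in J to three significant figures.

W ≈ -2970 J

Isothermal: W = nRT ln(V₂/V₁).
W = (0.359)(8.314)(622) × ln(3.33/16.5)
  = 1856 × -1.6
W_by_gas = -2971 J.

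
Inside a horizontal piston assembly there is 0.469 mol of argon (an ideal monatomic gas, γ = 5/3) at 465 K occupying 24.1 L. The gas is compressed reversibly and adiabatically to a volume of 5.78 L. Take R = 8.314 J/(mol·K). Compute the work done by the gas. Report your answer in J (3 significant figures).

W ≈ -4330 J

Adiabatic: TV^(γ−1) = const with γ = 5/3.
T₂ = T₁ (V₁/V₂)^(γ−1) = 465 × (24.1/5.78)^0.667 = 465 × 2.591 = 1205 K.
W_by = nCᵥ(T₁ − T₂) = (0.469)(12.47)(465 − 1205) = -4326 J.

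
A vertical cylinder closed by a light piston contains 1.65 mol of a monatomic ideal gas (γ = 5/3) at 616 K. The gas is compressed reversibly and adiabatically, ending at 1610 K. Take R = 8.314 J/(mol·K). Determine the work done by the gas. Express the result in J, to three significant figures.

W ≈ -20500 J

Adiabatic ⇒ Q = 0, so W_by = −ΔU = nCᵥ(T₁ − T₂).
Cᵥ = 3R/2 = 12.47 J/(mol·K).
W = (1.65)(12.47)(616 − 1610) = -20454 J.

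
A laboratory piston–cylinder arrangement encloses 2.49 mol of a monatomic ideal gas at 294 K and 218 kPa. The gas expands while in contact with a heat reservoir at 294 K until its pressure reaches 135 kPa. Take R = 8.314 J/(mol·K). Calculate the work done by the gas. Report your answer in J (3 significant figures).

Isothermal process: W = nRT ln(V₂/V₁) = nRT ln(P₁/P₂).
W = (2.49)(8.314)(294) × ln(218/135)
  = 6086 × ln(1.615) = 6086 × 0.4792
W_by_gas = 2917 J.

W ≈ 2920 J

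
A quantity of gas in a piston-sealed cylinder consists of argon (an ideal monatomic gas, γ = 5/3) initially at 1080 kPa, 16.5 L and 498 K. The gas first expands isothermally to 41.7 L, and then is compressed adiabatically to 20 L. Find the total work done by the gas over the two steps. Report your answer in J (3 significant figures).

W_total ≈ -373 J

Step 1 (isothermal): W = P₁V₁ ln(V₂/V₁) = (17820) ln(41.7/16.5) = 16522 J.
After step 1: P = 427.3 kPa, V = 41.7 L, T = 498 K.
Step 2 (adiabatic): W = (P₁V₁ − P₂V₂)/(γ−1) = (17820 − 29083)/0.667 = -16895 J.
W_total = 16522 − 16895 = -373.4 J.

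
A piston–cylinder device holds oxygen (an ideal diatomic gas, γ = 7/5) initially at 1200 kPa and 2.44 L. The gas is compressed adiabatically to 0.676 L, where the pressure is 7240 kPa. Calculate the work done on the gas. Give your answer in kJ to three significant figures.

W ≈ 4.92 kJ

Adiabatic: W = (P₁V₁ − P₂V₂)/(γ − 1) with γ = 7/5.
P₁V₁ = 2928 J, P₂V₂ = 4894 J.
W = (2928 − 4894) / 0.4 = -4916 J.
Work on gas = −W_by = 4916 J.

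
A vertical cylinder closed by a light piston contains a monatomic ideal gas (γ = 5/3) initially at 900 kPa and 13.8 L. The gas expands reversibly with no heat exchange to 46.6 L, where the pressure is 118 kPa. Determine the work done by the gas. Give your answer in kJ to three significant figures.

Adiabatic: W = (P₁V₁ − P₂V₂)/(γ − 1) with γ = 5/3.
P₁V₁ = 12420 J, P₂V₂ = 5499 J.
W = (12420 − 5499) / 0.6667 = 10382 J.

W ≈ 10.4 kJ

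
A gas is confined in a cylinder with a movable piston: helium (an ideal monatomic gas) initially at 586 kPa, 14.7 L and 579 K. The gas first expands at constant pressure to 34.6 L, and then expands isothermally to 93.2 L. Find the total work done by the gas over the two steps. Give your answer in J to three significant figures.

W_total ≈ 31800 J

Step 1 (isobaric): W = PΔV = (586 kPa)(34.6 − 14.7 L) = 11661 J.
After step 1: P = 586 kPa, V = 34.6 L, T = 1363 K.
Step 2 (isothermal): W = P₁V₁ ln(V₂/V₁) = (20276) ln(93.2/34.6) = 20091 J.
W_total = 11661 + 20091 = 31752 J.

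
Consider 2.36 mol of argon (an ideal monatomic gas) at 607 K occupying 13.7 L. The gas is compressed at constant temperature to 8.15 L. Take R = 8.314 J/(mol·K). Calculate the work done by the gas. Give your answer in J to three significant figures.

W ≈ -6190 J

Isothermal: W = nRT ln(V₂/V₁).
W = (2.36)(8.314)(607) × ln(8.15/13.7)
  = 11910 × -0.5194
W_by_gas = -6186 J.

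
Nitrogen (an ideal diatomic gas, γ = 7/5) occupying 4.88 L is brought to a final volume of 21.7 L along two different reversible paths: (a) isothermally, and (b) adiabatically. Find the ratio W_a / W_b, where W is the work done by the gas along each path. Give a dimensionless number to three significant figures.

Path (a) isothermal: W = P₁V₁ ln(V₂/V₁) → W_a/(P₁V₁) = 1.492.
Path (b) adiabatic: W = P₁V₁(1 − (V₁/V₂)^(γ−1))/(γ−1) → W_b/(P₁V₁) = 1.124.
W_a / W_b = 1.492 / 1.124 = 1.328.

W_a / W_b ≈ 1.33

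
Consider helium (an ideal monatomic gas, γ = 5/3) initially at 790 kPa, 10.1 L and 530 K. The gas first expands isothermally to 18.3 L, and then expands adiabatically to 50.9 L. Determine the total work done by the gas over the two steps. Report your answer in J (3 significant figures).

W_total ≈ 10700 J

Step 1 (isothermal): W = P₁V₁ ln(V₂/V₁) = (7979) ln(18.3/10.1) = 4742 J.
After step 1: P = 436 kPa, V = 18.3 L, T = 530 K.
Step 2 (adiabatic): W = (P₁V₁ − P₂V₂)/(γ−1) = (7979 − 4034)/0.667 = 5917 J.
W_total = 4742 + 5917 = 10659 J.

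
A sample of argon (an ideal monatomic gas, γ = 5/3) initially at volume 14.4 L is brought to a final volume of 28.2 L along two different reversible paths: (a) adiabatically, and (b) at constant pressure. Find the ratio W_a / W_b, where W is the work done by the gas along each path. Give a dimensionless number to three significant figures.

Path (a) adiabatic: W = P₁V₁(1 − (V₁/V₂)^(γ−1))/(γ−1) → W_a/(P₁V₁) = 0.5417.
Path (b) isobaric: W = P₁(V₂ − V₁) → W_b/(P₁V₁) = 0.9583.
W_a / W_b = 0.5417 / 0.9583 = 0.5653.

W_a / W_b ≈ 0.565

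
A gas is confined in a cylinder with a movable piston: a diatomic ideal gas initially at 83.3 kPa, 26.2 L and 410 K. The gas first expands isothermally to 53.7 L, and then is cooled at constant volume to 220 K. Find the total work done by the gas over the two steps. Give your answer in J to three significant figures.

Step 1 (isothermal): W = P₁V₁ ln(V₂/V₁) = (2182) ln(53.7/26.2) = 1566 J.
Step 2 (isochoric): W = 0 (constant volume).
W_total = 1566 + 0 = 1566 J.

W_total ≈ 1570 J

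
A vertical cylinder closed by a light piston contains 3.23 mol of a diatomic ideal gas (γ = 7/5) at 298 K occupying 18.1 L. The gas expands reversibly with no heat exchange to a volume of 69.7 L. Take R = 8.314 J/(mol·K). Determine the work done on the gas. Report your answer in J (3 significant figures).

Adiabatic: TV^(γ−1) = const with γ = 7/5.
T₂ = T₁ (V₁/V₂)^(γ−1) = 298 × (18.1/69.7)^0.4 = 298 × 0.5831 = 173.8 K.
W_by = nCᵥ(T₁ − T₂) = (3.23)(20.79)(298 − 173.8) = 8340 J.
Work on gas = −W_by = -8340 J.

W ≈ -8340 J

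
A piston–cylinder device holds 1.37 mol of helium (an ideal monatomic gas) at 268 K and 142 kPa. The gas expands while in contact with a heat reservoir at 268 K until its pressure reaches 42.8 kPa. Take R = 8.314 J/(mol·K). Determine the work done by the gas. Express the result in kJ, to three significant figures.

W ≈ 3.66 kJ

Isothermal process: W = nRT ln(V₂/V₁) = nRT ln(P₁/P₂).
W = (1.37)(8.314)(268) × ln(142/42.8)
  = 3053 × ln(3.318) = 3053 × 1.199
W_by_gas = 3661 J.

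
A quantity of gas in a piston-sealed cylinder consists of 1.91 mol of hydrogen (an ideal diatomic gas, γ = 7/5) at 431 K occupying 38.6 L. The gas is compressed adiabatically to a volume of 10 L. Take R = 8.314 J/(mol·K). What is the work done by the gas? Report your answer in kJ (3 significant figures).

Adiabatic: TV^(γ−1) = const with γ = 7/5.
T₂ = T₁ (V₁/V₂)^(γ−1) = 431 × (38.6/10)^0.4 = 431 × 1.716 = 739.8 K.
W_by = nCᵥ(T₁ − T₂) = (1.91)(20.79)(431 − 739.8) = -12259 J.

W ≈ -12.3 kJ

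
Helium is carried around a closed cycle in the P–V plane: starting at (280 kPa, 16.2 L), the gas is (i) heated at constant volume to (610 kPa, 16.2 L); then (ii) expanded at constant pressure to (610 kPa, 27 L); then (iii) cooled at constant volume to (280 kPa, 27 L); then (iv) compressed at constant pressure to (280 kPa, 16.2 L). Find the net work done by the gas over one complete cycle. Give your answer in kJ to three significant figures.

Constant-volume legs do no work.
W(ii) = (610)(27 − 16.2) = 6588 J; W(iv) = (280)(16.2 − 27) = -3024 J.
W_net = 6588 − 3024 = 3564 J (the clockwise enclosed area).

W_net ≈ 3.56 kJ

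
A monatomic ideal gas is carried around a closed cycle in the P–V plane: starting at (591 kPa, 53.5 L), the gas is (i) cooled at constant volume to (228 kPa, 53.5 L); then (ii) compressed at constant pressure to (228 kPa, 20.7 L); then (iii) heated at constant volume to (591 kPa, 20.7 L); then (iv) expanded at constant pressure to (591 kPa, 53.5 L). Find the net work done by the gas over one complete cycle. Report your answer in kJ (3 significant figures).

W_net ≈ 11.9 kJ

Constant-volume legs do no work.
W(ii) = (228)(20.7 − 53.5) = -7478 J; W(iv) = (591)(53.5 − 20.7) = 19385 J.
W_net = -7478 + 19385 = 11906 J (the clockwise enclosed area).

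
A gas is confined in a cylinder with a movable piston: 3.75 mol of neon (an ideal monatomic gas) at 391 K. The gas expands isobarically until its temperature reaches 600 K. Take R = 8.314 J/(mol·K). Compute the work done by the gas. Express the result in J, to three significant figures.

W ≈ 6520 J

Isobaric: W = P ΔV = nR ΔT.
W = (3.75)(8.314)(600 − 391) = 6516 J.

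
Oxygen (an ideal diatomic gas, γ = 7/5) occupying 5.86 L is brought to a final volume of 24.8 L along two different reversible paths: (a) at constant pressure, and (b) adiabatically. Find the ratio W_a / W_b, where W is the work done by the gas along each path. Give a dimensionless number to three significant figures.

Path (a) isobaric: W = P₁(V₂ − V₁) → W_a/(P₁V₁) = 3.232.
Path (b) adiabatic: W = P₁V₁(1 − (V₁/V₂)^(γ−1))/(γ−1) → W_b/(P₁V₁) = 1.096.
W_a / W_b = 3.232 / 1.096 = 2.949.

W_a / W_b ≈ 2.95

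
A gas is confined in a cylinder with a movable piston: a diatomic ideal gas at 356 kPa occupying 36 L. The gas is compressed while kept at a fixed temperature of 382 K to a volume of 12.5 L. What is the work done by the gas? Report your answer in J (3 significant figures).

Isothermal: W = nRT ln(V₂/V₁) = P₁V₁ ln(V₂/V₁).
P₁V₁ = (356 kPa)(36 L) = 12816 J.
W = 12816 × ln(12.5/36) = 12816 × -1.058
W_by_gas = -13557 J.

W ≈ -13600 J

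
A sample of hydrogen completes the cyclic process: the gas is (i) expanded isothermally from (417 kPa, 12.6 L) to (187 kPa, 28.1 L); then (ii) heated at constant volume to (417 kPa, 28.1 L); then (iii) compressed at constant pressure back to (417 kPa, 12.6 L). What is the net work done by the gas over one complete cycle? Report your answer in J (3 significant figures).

W_net ≈ -2250 J

Leg (i): W = PᵢVᵢ ln(V_f/Vᵢ) = (5254) ln(28.1/12.6) = 4214 J.
Leg (ii): W = 0.
Leg (iii): W = PΔV = (417)(12.6 − 28.1) = -6464 J.
W_net = 4214 − 6464 = -2249 J.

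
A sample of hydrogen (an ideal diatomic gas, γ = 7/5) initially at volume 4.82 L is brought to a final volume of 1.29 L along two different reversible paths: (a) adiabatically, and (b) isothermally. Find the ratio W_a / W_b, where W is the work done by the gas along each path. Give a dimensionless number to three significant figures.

W_a / W_b ≈ 1.32

Path (a) adiabatic: W = P₁V₁(1 − (V₁/V₂)^(γ−1))/(γ−1) → W_a/(P₁V₁) = -1.736.
Path (b) isothermal: W = P₁V₁ ln(V₂/V₁) → W_b/(P₁V₁) = -1.318.
W_a / W_b = -1.736 / -1.318 = 1.317.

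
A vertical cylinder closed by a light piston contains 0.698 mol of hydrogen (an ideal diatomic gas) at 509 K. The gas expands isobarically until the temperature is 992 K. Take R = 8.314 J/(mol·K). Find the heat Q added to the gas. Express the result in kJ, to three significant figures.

Isobaric: W = nRΔT = (0.698)(8.314)(483) = 2803 J.
ΔU = nCᵥΔT with Cᵥ = 5R/2: ΔU = (0.698)(20.79)(483) = 7007 J.
Q = ΔU + W = 7007 + 2803 = 9810 J.

Q ≈ 9.81 kJ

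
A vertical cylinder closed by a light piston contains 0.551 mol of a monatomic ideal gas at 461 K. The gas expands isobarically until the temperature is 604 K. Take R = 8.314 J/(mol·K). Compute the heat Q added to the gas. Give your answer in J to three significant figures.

Q ≈ 1640 J

Isobaric: W = nRΔT = (0.551)(8.314)(143) = 655.1 J.
ΔU = nCᵥΔT with Cᵥ = 3R/2: ΔU = (0.551)(12.47)(143) = 982.6 J.
Q = ΔU + W = 982.6 + 655.1 = 1638 J.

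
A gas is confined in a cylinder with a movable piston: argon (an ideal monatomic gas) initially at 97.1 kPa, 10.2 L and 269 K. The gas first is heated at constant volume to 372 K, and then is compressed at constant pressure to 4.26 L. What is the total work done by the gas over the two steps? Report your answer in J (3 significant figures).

W_total ≈ -798 J

Step 1 (isochoric): W = 0 (constant volume).
After step 1: P = 134.3 kPa (V unchanged).
Step 2 (isobaric): W = PΔV = (134.3 kPa)(4.26 − 10.2 L) = -797.6 J.
W_total = 0 − 797.6 = -797.6 J.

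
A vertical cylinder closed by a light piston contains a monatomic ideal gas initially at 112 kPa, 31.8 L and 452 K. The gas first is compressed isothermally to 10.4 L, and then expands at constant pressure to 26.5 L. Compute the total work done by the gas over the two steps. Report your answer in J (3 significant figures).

W_total ≈ 1530 J

Step 1 (isothermal): W = P₁V₁ ln(V₂/V₁) = (3562) ln(10.4/31.8) = -3981 J.
After step 1: P = 342.5 kPa, V = 10.4 L, T = 452 K.
Step 2 (isobaric): W = PΔV = (342.5 kPa)(26.5 − 10.4 L) = 5514 J.
W_total = -3981 + 5514 = 1533 J.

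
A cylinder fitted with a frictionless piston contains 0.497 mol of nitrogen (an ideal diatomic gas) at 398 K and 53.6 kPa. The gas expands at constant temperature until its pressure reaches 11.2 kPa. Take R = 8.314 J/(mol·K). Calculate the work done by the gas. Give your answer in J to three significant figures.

W ≈ 2570 J

Isothermal process: W = nRT ln(V₂/V₁) = nRT ln(P₁/P₂).
W = (0.497)(8.314)(398) × ln(53.6/11.2)
  = 1645 × ln(4.786) = 1645 × 1.566
W_by_gas = 2575 J.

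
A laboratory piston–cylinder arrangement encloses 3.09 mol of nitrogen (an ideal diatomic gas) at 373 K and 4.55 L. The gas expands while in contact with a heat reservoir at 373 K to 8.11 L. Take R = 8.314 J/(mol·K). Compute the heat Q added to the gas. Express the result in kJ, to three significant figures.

Isothermal ⇒ ΔU = 0, so Q = W = nRT ln(V₂/V₁).
Q = (3.09)(8.314)(373) ln(8.11/4.55) = 9582 × 0.578 = 5538 J.

Q ≈ 5.54 kJ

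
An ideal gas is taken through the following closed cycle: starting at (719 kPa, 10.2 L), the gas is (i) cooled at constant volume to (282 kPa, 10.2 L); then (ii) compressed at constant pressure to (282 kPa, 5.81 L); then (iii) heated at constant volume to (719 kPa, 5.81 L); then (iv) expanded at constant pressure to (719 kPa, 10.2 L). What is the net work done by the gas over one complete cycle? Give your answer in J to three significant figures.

W_net ≈ 1920 J

Constant-volume legs do no work.
W(ii) = (282)(5.81 − 10.2) = -1238 J; W(iv) = (719)(10.2 − 5.81) = 3156 J.
W_net = -1238 + 3156 = 1918 J (the clockwise enclosed area).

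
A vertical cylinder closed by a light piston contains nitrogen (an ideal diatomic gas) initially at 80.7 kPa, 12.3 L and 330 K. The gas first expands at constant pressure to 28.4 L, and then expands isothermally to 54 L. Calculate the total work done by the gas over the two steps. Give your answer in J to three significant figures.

W_total ≈ 2770 J

Step 1 (isobaric): W = PΔV = (80.7 kPa)(28.4 − 12.3 L) = 1299 J.
After step 1: P = 80.7 kPa, V = 28.4 L, T = 762 K.
Step 2 (isothermal): W = P₁V₁ ln(V₂/V₁) = (2292) ln(54/28.4) = 1473 J.
W_total = 1299 + 1473 = 2772 J.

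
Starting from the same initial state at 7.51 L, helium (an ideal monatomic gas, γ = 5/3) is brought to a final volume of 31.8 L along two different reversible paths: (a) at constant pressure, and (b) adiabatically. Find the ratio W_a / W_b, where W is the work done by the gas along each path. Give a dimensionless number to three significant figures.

W_a / W_b ≈ 3.49

Path (a) isobaric: W = P₁(V₂ − V₁) → W_a/(P₁V₁) = 3.234.
Path (b) adiabatic: W = P₁V₁(1 − (V₁/V₂)^(γ−1))/(γ−1) → W_b/(P₁V₁) = 0.9269.
W_a / W_b = 3.234 / 0.9269 = 3.489.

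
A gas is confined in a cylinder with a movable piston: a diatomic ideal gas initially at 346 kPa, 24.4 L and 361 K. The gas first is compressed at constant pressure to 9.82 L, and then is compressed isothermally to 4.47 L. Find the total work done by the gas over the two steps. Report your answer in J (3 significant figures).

Step 1 (isobaric): W = PΔV = (346 kPa)(9.82 − 24.4 L) = -5045 J.
After step 1: P = 346 kPa, V = 9.82 L, T = 145.3 K.
Step 2 (isothermal): W = P₁V₁ ln(V₂/V₁) = (3398) ln(4.47/9.82) = -2674 J.
W_total = -5045 − 2674 = -7719 J.

W_total ≈ -7720 J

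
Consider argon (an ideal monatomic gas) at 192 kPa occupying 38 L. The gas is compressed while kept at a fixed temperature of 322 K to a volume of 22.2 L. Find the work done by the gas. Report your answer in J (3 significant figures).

Isothermal: W = nRT ln(V₂/V₁) = P₁V₁ ln(V₂/V₁).
P₁V₁ = (192 kPa)(38 L) = 7296 J.
W = 7296 × ln(22.2/38) = 7296 × -0.5375
W_by_gas = -3922 J.

W ≈ -3920 J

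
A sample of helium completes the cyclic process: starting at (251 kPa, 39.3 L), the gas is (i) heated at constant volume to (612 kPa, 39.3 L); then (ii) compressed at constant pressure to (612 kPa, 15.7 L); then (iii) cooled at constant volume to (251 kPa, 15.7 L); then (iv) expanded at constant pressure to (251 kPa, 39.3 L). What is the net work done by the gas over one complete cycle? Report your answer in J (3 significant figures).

W_net ≈ -8520 J

Constant-volume legs do no work.
W(ii) = (612)(15.7 − 39.3) = -14443 J; W(iv) = (251)(39.3 − 15.7) = 5924 J.
W_net = -14443 + 5924 = -8520 J (the counter-clockwise enclosed area).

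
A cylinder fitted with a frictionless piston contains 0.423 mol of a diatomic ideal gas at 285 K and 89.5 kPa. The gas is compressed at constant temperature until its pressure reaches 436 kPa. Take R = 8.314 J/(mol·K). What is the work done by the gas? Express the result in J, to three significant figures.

W ≈ -1590 J

Isothermal process: W = nRT ln(V₂/V₁) = nRT ln(P₁/P₂).
W = (0.423)(8.314)(285) × ln(89.5/436)
  = 1002 × ln(0.2053) = 1002 × -1.583
W_by_gas = -1587 J.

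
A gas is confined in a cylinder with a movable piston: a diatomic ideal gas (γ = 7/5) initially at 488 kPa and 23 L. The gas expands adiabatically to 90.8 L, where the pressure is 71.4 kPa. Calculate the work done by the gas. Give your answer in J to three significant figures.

W ≈ 11900 J

Adiabatic: W = (P₁V₁ − P₂V₂)/(γ − 1) with γ = 7/5.
P₁V₁ = 11224 J, P₂V₂ = 6483 J.
W = (11224 − 6483) / 0.4 = 11852 J.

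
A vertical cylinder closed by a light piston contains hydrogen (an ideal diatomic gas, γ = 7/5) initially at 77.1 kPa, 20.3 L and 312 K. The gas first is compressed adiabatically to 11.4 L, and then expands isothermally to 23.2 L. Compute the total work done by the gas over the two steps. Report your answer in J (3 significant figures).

Step 1 (adiabatic): W = (P₁V₁ − P₂V₂)/(γ−1) = (1565 − 1971)/0.4 = -1016 J.
After step 1: P = 172.9 kPa, V = 11.4 L, T = 393 K.
Step 2 (isothermal): W = P₁V₁ ln(V₂/V₁) = (1971) ln(23.2/11.4) = 1401 J.
W_total = -1016 + 1401 = 385 J.

W_total ≈ 385 J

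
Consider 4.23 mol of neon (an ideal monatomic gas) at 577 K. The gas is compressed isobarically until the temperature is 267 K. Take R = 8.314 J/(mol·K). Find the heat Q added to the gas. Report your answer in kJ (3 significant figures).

Q ≈ -27.3 kJ

Isobaric: W = nRΔT = (4.23)(8.314)(-310) = -10902 J.
ΔU = nCᵥΔT with Cᵥ = 3R/2: ΔU = (4.23)(12.47)(-310) = -16353 J.
Q = ΔU + W = -16353 − 10902 = -27255 J.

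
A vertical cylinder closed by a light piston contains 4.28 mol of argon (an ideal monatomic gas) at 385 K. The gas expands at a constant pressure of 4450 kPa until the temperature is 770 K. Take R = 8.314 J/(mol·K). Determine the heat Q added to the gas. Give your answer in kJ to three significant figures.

Q ≈ 34.2 kJ

Isobaric: W = nRΔT = (4.28)(8.314)(385) = 13700 J.
ΔU = nCᵥΔT with Cᵥ = 3R/2: ΔU = (4.28)(12.47)(385) = 20550 J.
Q = ΔU + W = 20550 + 13700 = 34250 J.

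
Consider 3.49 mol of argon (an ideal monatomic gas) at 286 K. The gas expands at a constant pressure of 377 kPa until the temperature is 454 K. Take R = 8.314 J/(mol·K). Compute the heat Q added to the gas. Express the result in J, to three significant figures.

Q ≈ 12200 J

Isobaric: W = nRΔT = (3.49)(8.314)(168) = 4875 J.
ΔU = nCᵥΔT with Cᵥ = 3R/2: ΔU = (3.49)(12.47)(168) = 7312 J.
Q = ΔU + W = 7312 + 4875 = 12187 J.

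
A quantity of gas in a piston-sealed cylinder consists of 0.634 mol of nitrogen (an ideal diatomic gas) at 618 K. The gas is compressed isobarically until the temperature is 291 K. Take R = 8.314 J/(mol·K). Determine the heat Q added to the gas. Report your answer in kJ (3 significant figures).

Isobaric: W = nRΔT = (0.634)(8.314)(-327) = -1724 J.
ΔU = nCᵥΔT with Cᵥ = 5R/2: ΔU = (0.634)(20.79)(-327) = -4309 J.
Q = ΔU + W = -4309 − 1724 = -6033 J.

Q ≈ -6.03 kJ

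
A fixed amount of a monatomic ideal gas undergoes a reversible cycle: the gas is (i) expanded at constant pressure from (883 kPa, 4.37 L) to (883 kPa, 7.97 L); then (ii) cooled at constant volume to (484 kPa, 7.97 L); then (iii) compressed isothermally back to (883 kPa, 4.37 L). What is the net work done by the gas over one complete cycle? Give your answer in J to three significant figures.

Leg (i): W = PΔV = (883)(7.97 − 4.37) = 3179 J.
Leg (ii): W = 0.
Leg (iii): W = PᵢVᵢ ln(V_f/Vᵢ) = (3857) ln(4.37/7.97) = -2318 J.
W_net = 3179 − 2318 = 860.8 J.

W_net ≈ 861 J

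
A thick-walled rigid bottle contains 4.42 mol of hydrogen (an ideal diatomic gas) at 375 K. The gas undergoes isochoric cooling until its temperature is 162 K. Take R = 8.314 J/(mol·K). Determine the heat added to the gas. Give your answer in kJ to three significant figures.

Q ≈ -19.6 kJ

Constant volume ⇒ W = 0, so Q = ΔU = nCᵥΔT with Cᵥ = 5R/2 = 20.79 J/(mol·K).
ΔU = (4.42)(20.79)(162 − 375) = -19568 J.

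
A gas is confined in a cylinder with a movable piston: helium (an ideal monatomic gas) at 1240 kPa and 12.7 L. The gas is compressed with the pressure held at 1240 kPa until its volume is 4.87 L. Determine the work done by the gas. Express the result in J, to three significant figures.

W ≈ -9710 J

Isobaric: W = P ΔV.
W = (1240 kPa)(4.87 − 12.7 L) = (1240)(-7.83) = -9709 J.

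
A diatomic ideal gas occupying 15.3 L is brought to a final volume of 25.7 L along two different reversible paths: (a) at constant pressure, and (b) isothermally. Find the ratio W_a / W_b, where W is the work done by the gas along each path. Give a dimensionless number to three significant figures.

W_a / W_b ≈ 1.31

Path (a) isobaric: W = P₁(V₂ − V₁) → W_a/(P₁V₁) = 0.6797.
Path (b) isothermal: W = P₁V₁ ln(V₂/V₁) → W_b/(P₁V₁) = 0.5186.
W_a / W_b = 0.6797 / 0.5186 = 1.311.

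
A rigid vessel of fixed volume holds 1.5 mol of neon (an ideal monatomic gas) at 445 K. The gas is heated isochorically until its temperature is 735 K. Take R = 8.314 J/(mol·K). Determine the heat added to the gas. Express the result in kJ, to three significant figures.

Q ≈ 5.42 kJ

Constant volume ⇒ W = 0, so Q = ΔU = nCᵥΔT with Cᵥ = 3R/2 = 12.47 J/(mol·K).
ΔU = (1.5)(12.47)(735 − 445) = 5425 J.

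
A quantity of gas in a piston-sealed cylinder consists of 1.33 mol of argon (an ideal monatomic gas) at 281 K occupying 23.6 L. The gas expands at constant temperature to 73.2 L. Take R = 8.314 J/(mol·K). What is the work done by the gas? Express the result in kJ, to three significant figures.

W ≈ 3.52 kJ

Isothermal: W = nRT ln(V₂/V₁).
W = (1.33)(8.314)(281) × ln(73.2/23.6)
  = 3107 × 1.132
W_by_gas = 3517 J.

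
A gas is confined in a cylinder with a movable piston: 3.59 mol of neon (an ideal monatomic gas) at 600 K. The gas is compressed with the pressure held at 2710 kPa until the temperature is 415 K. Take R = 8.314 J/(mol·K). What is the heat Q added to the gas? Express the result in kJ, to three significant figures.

Q ≈ -13.8 kJ

Isobaric: W = nRΔT = (3.59)(8.314)(-185) = -5522 J.
ΔU = nCᵥΔT with Cᵥ = 3R/2: ΔU = (3.59)(12.47)(-185) = -8283 J.
Q = ΔU + W = -8283 − 5522 = -13804 J.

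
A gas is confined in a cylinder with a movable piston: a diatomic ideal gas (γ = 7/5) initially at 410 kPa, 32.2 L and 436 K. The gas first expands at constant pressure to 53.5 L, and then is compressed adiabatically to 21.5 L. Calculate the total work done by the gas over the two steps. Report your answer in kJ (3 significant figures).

Step 1 (isobaric): W = PΔV = (410 kPa)(53.5 − 32.2 L) = 8733 J.
After step 1: P = 410 kPa, V = 53.5 L, T = 724.4 K.
Step 2 (adiabatic): W = (P₁V₁ − P₂V₂)/(γ−1) = (21935 − 31587)/0.4 = -24129 J.
W_total = 8733 − 24129 = -15396 J.

W_total ≈ -15.4 kJ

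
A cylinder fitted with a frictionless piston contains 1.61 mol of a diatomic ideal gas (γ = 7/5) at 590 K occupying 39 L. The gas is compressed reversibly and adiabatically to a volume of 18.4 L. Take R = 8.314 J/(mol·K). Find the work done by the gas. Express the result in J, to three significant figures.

Adiabatic: TV^(γ−1) = const with γ = 7/5.
T₂ = T₁ (V₁/V₂)^(γ−1) = 590 × (39/18.4)^0.4 = 590 × 1.351 = 796.8 K.
W_by = nCᵥ(T₁ − T₂) = (1.61)(20.79)(590 − 796.8) = -6920 J.

W ≈ -6920 J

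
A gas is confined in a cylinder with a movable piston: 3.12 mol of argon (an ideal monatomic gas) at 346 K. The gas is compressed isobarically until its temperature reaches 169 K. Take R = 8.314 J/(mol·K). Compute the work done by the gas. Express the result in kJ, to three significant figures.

W ≈ -4.59 kJ

Isobaric: W = P ΔV = nR ΔT.
W = (3.12)(8.314)(169 − 346) = -4591 J.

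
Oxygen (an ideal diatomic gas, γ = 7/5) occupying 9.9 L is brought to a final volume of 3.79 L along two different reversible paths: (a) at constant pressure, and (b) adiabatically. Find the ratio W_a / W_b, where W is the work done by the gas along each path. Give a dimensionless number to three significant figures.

Path (a) isobaric: W = P₁(V₂ − V₁) → W_a/(P₁V₁) = -0.6172.
Path (b) adiabatic: W = P₁V₁(1 − (V₁/V₂)^(γ−1))/(γ−1) → W_b/(P₁V₁) = -1.171.
W_a / W_b = -0.6172 / -1.171 = 0.5272.

W_a / W_b ≈ 0.527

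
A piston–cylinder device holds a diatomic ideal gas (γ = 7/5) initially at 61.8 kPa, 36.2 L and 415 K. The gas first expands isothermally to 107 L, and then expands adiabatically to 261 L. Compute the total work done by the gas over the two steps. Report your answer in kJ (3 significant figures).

Step 1 (isothermal): W = P₁V₁ ln(V₂/V₁) = (2237) ln(107/36.2) = 2425 J.
After step 1: P = 20.91 kPa, V = 107 L, T = 415 K.
Step 2 (adiabatic): W = (P₁V₁ − P₂V₂)/(γ−1) = (2237 − 1566)/0.4 = 1678 J.
W_total = 2425 + 1678 = 4102 J.

W_total ≈ 4.10 kJ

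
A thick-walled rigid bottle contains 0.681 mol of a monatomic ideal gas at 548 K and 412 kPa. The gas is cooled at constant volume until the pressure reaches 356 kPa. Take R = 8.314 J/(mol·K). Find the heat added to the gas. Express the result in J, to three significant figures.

Q ≈ -633 J

Constant volume ⇒ W = 0, so Q = ΔU = nCᵥΔT with Cᵥ = 3R/2 = 12.47 J/(mol·K).
At constant V, T₂/T₁ = P₂/P₁ ⇒ ΔT = T₁(P₂/P₁ − 1) = 548·(356/412 − 1) = -74.49 K.
ΔU = (0.681)(12.47)(-74.49) = -632.6 J.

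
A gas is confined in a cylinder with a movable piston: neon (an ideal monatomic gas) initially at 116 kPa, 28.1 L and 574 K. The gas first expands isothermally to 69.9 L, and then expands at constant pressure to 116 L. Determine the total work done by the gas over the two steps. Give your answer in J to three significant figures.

W_total ≈ 5120 J

Step 1 (isothermal): W = P₁V₁ ln(V₂/V₁) = (3260) ln(69.9/28.1) = 2970 J.
After step 1: P = 46.63 kPa, V = 69.9 L, T = 574 K.
Step 2 (isobaric): W = PΔV = (46.63 kPa)(116 − 69.9 L) = 2150 J.
W_total = 2970 + 2150 = 5120 J.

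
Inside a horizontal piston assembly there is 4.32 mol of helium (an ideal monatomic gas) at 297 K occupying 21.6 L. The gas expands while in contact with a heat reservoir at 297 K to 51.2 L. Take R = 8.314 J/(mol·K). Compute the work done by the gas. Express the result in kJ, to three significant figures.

W ≈ 9.21 kJ

Isothermal: W = nRT ln(V₂/V₁).
W = (4.32)(8.314)(297) × ln(51.2/21.6)
  = 10667 × 0.863
W_by_gas = 9206 J.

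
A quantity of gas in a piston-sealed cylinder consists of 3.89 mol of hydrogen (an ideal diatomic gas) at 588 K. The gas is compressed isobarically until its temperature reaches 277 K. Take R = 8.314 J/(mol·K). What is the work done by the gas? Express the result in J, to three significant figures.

W ≈ -10100 J

Isobaric: W = P ΔV = nR ΔT.
W = (3.89)(8.314)(277 − 588) = -10058 J.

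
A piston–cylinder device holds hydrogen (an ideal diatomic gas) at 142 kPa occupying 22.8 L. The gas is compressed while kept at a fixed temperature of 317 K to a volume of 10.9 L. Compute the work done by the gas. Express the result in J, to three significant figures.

W ≈ -2390 J

Isothermal: W = nRT ln(V₂/V₁) = P₁V₁ ln(V₂/V₁).
P₁V₁ = (142 kPa)(22.8 L) = 3238 J.
W = 3238 × ln(10.9/22.8) = 3238 × -0.738
W_by_gas = -2389 J.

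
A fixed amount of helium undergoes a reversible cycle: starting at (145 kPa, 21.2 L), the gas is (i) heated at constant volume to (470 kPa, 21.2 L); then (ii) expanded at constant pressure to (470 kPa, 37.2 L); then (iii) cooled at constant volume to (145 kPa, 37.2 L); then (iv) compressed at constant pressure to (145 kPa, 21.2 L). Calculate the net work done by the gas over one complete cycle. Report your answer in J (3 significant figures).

W_net ≈ 5200 J

Constant-volume legs do no work.
W(ii) = (470)(37.2 − 21.2) = 7520 J; W(iv) = (145)(21.2 − 37.2) = -2320 J.
W_net = 7520 − 2320 = 5200 J (the clockwise enclosed area).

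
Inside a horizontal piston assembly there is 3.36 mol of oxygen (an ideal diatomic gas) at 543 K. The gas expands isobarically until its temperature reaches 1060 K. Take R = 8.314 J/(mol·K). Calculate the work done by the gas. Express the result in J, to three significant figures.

W ≈ 14400 J

Isobaric: W = P ΔV = nR ΔT.
W = (3.36)(8.314)(1060 − 543) = 14442 J.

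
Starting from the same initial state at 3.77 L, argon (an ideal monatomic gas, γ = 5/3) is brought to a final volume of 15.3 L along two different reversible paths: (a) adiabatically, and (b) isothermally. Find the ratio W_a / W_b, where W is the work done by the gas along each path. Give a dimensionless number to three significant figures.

W_a / W_b ≈ 0.650

Path (a) adiabatic: W = P₁V₁(1 − (V₁/V₂)^(γ−1))/(γ−1) → W_a/(P₁V₁) = 0.9104.
Path (b) isothermal: W = P₁V₁ ln(V₂/V₁) → W_b/(P₁V₁) = 1.401.
W_a / W_b = 0.9104 / 1.401 = 0.65.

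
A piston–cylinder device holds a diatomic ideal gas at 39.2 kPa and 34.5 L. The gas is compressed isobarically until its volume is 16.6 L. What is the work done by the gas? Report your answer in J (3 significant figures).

W ≈ -702 J

Isobaric: W = P ΔV.
W = (39.2 kPa)(16.6 − 34.5 L) = (39.2)(-17.9) = -701.7 J.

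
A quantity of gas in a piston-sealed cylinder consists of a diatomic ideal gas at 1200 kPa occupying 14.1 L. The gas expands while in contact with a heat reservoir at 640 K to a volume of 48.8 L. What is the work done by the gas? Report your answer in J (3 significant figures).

W ≈ 21000 J

Isothermal: W = nRT ln(V₂/V₁) = P₁V₁ ln(V₂/V₁).
P₁V₁ = (1200 kPa)(14.1 L) = 16920 J.
W = 16920 × ln(48.8/14.1) = 16920 × 1.242
W_by_gas = 21007 J.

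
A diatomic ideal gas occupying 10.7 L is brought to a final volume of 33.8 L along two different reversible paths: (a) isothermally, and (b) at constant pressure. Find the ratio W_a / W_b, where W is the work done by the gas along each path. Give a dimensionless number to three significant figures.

W_a / W_b ≈ 0.533

Path (a) isothermal: W = P₁V₁ ln(V₂/V₁) → W_a/(P₁V₁) = 1.15.
Path (b) isobaric: W = P₁(V₂ − V₁) → W_b/(P₁V₁) = 2.159.
W_a / W_b = 1.15 / 2.159 = 0.5328.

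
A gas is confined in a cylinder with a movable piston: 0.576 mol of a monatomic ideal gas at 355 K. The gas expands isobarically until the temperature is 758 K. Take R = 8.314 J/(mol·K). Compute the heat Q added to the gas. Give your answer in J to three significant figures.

Q ≈ 4820 J

Isobaric: W = nRΔT = (0.576)(8.314)(403) = 1930 J.
ΔU = nCᵥΔT with Cᵥ = 3R/2: ΔU = (0.576)(12.47)(403) = 2895 J.
Q = ΔU + W = 2895 + 1930 = 4825 J.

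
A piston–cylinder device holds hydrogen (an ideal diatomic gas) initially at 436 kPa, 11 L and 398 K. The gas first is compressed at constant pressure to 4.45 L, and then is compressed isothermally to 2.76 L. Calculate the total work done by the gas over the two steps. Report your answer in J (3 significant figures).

Step 1 (isobaric): W = PΔV = (436 kPa)(4.45 − 11 L) = -2856 J.
After step 1: P = 436 kPa, V = 4.45 L, T = 161 K.
Step 2 (isothermal): W = P₁V₁ ln(V₂/V₁) = (1940) ln(2.76/4.45) = -926.8 J.
W_total = -2856 − 926.8 = -3783 J.

W_total ≈ -3780 J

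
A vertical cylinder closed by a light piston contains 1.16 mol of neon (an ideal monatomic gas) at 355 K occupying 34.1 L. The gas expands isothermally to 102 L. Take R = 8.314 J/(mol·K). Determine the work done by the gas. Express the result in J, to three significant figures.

W ≈ 3750 J

Isothermal: W = nRT ln(V₂/V₁).
W = (1.16)(8.314)(355) × ln(102/34.1)
  = 3424 × 1.096
W_by_gas = 3751 J.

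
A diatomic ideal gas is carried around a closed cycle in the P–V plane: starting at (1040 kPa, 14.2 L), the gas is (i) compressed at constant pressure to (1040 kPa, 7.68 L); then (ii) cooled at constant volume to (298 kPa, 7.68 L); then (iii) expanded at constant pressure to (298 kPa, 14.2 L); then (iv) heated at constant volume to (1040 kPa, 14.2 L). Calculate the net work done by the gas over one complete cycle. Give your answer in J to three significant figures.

Constant-volume legs do no work.
W(i) = (1040)(7.68 − 14.2) = -6781 J; W(iii) = (298)(14.2 − 7.68) = 1943 J.
W_net = -6781 + 1943 = -4838 J (the counter-clockwise enclosed area).

W_net ≈ -4840 J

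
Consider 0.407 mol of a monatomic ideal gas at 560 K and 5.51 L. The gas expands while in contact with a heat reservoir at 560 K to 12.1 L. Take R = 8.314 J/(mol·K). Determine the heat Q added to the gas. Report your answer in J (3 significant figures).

Q ≈ 1490 J

Isothermal ⇒ ΔU = 0, so Q = W = nRT ln(V₂/V₁).
Q = (0.407)(8.314)(560) ln(12.1/5.51) = 1895 × 0.7866 = 1491 J.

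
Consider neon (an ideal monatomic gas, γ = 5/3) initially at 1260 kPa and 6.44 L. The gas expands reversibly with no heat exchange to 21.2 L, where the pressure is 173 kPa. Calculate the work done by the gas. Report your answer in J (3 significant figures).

W ≈ 6670 J

Adiabatic: W = (P₁V₁ − P₂V₂)/(γ − 1) with γ = 5/3.
P₁V₁ = 8114 J, P₂V₂ = 3668 J.
W = (8114 − 3668) / 0.6667 = 6670 J.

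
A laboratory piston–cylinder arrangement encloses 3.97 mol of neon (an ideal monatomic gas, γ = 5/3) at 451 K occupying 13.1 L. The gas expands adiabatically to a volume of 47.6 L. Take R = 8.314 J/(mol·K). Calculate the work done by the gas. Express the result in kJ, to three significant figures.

Adiabatic: TV^(γ−1) = const with γ = 5/3.
T₂ = T₁ (V₁/V₂)^(γ−1) = 451 × (13.1/47.6)^0.667 = 451 × 0.4231 = 190.8 K.
W_by = nCᵥ(T₁ − T₂) = (3.97)(12.47)(451 − 190.8) = 12882 J.

W ≈ 12.9 kJ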